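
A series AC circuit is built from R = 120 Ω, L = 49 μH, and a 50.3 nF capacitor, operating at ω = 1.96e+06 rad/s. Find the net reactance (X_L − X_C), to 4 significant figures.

85.90 Ω

X_L = ωL = 96.04 Ω
X_C = 1/(ωC) = 10.14 Ω
X = 96.04 − 10.14 = 85.90 Ω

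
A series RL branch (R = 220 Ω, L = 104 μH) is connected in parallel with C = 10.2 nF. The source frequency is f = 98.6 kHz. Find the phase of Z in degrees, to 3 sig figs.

-50.6°

ω = 2πf = 619500 rad/s
X_L = ωL = 64.4 Ω
X_C = 1/(ωC) = 158 Ω
Branch 1 (R+jX_L): Z₁ = 220 + j64.4 Ω, |Z₁| = 229 Ω
Branch 2 (−jX_C): Z₂ = −j158 Ω
Parallel: Z = Z₁Z₂/(Z₁+Z₂), |Z| = 152 Ω, ∠Z = -50.6°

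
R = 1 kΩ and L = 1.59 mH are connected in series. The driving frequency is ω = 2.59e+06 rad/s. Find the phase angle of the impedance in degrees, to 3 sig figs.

X_L = ωL = 4120 Ω
Z = 1000 + j4120 Ω
|Z| = √(1000² + 4120²) = 4240 Ω
∠Z = arctan(4120/1000) = 76.4°

76.4°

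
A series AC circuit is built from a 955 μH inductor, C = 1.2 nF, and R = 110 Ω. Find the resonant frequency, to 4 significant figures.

ω₀ = 1/√(LC) = 1/√(0.000955 × 1.2e-09) = 934100 rad/s
f₀ = ω₀/(2π) = 148.7 kHz

148.7 kHz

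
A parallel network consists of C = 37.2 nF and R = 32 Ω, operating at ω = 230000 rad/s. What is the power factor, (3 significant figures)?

X_C = 1/(ωC) = 117 Ω
Parallel: admittances add. Y = 1/R + jωC
Y = (0.0312 + j0.00856) S
|Y| = 0.0324 S → |Z| = 1/|Y| = 30.9 Ω, ∠Z = −∠Y = -15.3°
cos φ = cos(-15.3°) = 0.965

0.965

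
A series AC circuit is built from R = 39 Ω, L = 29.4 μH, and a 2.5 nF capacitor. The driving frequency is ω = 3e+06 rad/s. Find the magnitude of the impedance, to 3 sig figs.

X_L = ωL = 88.2 Ω
X_C = 1/(ωC) = 133 Ω
Net reactance X = X_L − X_C = -45.1 Ω
Z = 39.0 − j45.1 Ω
|Z| = √(39.0² + 45.1²) = 59.6 Ω

59.6 Ω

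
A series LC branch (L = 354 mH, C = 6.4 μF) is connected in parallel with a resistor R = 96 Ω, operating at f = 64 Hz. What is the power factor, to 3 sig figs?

0.932

ω = 2πf = 402.1 rad/s
X_L = ωL = 142 Ω
X_C = 1/(ωC) = 389 Ω
Branch 1: Z₁ = R = 96.0 Ω
Branch 2 (series LC): Z₂ = j(X_L − X_C) = −j246 Ω
Parallel: Z = Z₁Z₂/(Z₁+Z₂), |Z| = 89.4 Ω, ∠Z = -21.3°
cos φ = cos(-21.3°) = 0.932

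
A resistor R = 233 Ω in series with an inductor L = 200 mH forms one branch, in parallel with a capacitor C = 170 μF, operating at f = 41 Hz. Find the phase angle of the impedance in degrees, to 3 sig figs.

ω = 2πf = 257.6 rad/s
X_L = ωL = 51.5 Ω
X_C = 1/(ωC) = 22.8 Ω
Branch 1 (R+jX_L): Z₁ = 233 + j51.5 Ω, |Z₁| = 239 Ω
Branch 2 (−jX_C): Z₂ = −j22.8 Ω
Parallel: Z = Z₁Z₂/(Z₁+Z₂), |Z| = 23.2 Ω, ∠Z = -84.6°

-84.6°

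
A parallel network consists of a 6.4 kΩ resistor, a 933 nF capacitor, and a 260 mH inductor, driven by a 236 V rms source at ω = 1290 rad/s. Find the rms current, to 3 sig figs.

X_L = ωL = 335 Ω
X_C = 1/(ωC) = 831 Ω
Parallel: admittances add. Y = 1/R + 1/(jωL) + jωC
Y = (0.000156 − j0.00178) S
|Y| = 0.00178 S → |Z| = 1/|Y| = 560 Ω, ∠Z = −∠Y = 85.0°
I = V/|Z| = 236/560 = 421 mA

421 mA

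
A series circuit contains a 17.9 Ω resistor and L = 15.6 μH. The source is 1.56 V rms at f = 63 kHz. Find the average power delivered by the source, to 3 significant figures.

121 mW

ω = 2πf = 395800 rad/s
X_L = ωL = 6.18 Ω
Z = 17.9 + j6.18 Ω
|Z| = √(17.9² + 6.18²) = 18.9 Ω
∠Z = arctan(6.18/17.9) = 19.0°
I = V/|Z| = 82.4 mA
P = VI cos φ = 1.56 × 0.0824 × cos(19.0°) = 121 mW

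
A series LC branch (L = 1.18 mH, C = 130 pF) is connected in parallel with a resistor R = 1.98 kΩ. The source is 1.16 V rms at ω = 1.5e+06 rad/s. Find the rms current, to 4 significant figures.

680.1 μA

X_L = ωL = 1770 Ω
X_C = 1/(ωC) = 5128 Ω
Branch 1: Z₁ = R = 1980 Ω
Branch 2 (series LC): Z₂ = j(X_L − X_C) = −j3358 Ω
Parallel: Z = Z₁Z₂/(Z₁+Z₂), |Z| = 1706 Ω, ∠Z = -30.52°
I = V/|Z| = 1.16/1706 = 680.1 μA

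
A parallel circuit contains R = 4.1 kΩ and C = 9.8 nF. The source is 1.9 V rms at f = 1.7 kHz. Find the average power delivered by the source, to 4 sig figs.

ω = 2πf = 10680 rad/s
X_C = 1/(ωC) = 9553 Ω
Parallel: admittances add. Y = 1/R + jωC
Y = (0.0002439 + j0.0001047) S
|Y| = 0.0002654 S → |Z| = 1/|Y| = 3768 Ω, ∠Z = −∠Y = -23.23°
I = V/|Z| = 504.3 μA
P = VI cos φ = 1.9 × 0.0005043 × cos(-23.23°) = 880.5 μW

880.5 μW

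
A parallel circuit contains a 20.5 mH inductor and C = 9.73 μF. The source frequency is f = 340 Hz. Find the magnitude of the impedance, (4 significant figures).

ω = 2πf = 2136 rad/s
X_L = ωL = 43.79 Ω
X_C = 1/(ωC) = 48.11 Ω
Parallel: admittances add. Y = 1/(jωL) + jωC
Y = (0 − j0.002048) S
|Y| = 0.002048 S → |Z| = 1/|Y| = 488.2 Ω, ∠Z = −∠Y = 90.00°

488.2 Ω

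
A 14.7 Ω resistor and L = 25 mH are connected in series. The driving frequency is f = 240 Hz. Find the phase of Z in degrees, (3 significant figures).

ω = 2πf = 1508 rad/s
X_L = ωL = 37.7 Ω
Z = 14.7 + j37.7 Ω
|Z| = √(14.7² + 37.7²) = 40.5 Ω
∠Z = arctan(37.7/14.7) = 68.7°

68.7°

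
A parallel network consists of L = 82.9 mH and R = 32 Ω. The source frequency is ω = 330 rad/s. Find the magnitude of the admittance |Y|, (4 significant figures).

48.09 mS

X_L = ωL = 27.36 Ω
Parallel: admittances add. Y = 1/R + 1/(jωL)
Y = (0.03125 − j0.03655) S
|Y| = 0.04809 S → |Z| = 1/|Y| = 20.79 Ω, ∠Z = −∠Y = 49.47°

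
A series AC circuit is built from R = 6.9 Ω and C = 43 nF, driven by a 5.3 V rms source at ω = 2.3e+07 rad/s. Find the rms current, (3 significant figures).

X_C = 1/(ωC) = 1.01 Ω
Z = 6.90 − j1.01 Ω
|Z| = √(6.90² + 1.01²) = 6.97 Ω
I = V/|Z| = 5.3/6.97 = 760 mA

760 mA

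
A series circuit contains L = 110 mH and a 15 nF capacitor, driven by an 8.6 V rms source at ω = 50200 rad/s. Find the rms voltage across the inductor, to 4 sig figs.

11.32 V

X_L = ωL = 5522 Ω
X_C = 1/(ωC) = 1328 Ω
Net reactance X = X_L − X_C = 4194 Ω
Z = j4194 Ω
|Z| = √(0² + 4194²) = 4194 Ω
I = V/|Z| = 2.051 mA
V_L = I·|Z_L| = 0.002051 × 5522 = 11.32 V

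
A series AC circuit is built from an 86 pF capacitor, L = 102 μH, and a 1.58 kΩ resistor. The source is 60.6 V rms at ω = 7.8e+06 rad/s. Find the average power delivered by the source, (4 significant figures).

1.947 W

X_L = ωL = 795.6 Ω
X_C = 1/(ωC) = 1491 Ω
Net reactance X = X_L − X_C = -695.2 Ω
Z = 1580 − j695.2 Ω
|Z| = √(1580² + 695.2²) = 1726 Ω
∠Z = arctan(-695.2/1580) = -23.75°
I = V/|Z| = 35.11 mA
P = VI cos φ = 60.6 × 0.03511 × cos(-23.75°) = 1.947 W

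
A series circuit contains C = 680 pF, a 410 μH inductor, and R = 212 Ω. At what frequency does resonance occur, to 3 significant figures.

ω₀ = 1/√(LC) = 1/√(0.00041 × 6.8e-10) = 1.894e+06 rad/s
f₀ = ω₀/(2π) = 301 kHz

301 kHz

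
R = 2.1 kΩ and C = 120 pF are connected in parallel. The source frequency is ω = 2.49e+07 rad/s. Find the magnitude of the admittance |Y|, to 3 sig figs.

X_C = 1/(ωC) = 335 Ω
Parallel: admittances add. Y = 1/R + jωC
Y = (0.000476 + j0.00299) S
|Y| = 0.00303 S → |Z| = 1/|Y| = 331 Ω, ∠Z = −∠Y = -80.9°

3.03 mS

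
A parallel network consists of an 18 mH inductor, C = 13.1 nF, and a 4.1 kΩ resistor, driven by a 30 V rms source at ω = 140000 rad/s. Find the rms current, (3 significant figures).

X_L = ωL = 2520 Ω
X_C = 1/(ωC) = 545 Ω
Parallel: admittances add. Y = 1/R + 1/(jωL) + jωC
Y = (0.000244 + j0.00144) S
|Y| = 0.00146 S → |Z| = 1/|Y| = 686 Ω, ∠Z = −∠Y = -80.4°
I = V/|Z| = 30/686 = 43.7 mA

43.7 mA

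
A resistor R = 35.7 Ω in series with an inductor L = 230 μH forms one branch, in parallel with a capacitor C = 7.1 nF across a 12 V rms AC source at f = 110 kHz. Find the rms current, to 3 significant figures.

ω = 2πf = 691200 rad/s
X_L = ωL = 159 Ω
X_C = 1/(ωC) = 204 Ω
Branch 1 (R+jX_L): Z₁ = 35.7 + j159 Ω, |Z₁| = 163 Ω
Branch 2 (−jX_C): Z₂ = −j204 Ω
Parallel: Z = Z₁Z₂/(Z₁+Z₂), |Z| = 579 Ω, ∠Z = 38.8°
I = V/|Z| = 12/579 = 20.7 mA

20.7 mA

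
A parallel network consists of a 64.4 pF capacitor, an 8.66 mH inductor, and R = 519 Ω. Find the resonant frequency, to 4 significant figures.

213.1 kHz

ω₀ = 1/√(LC) = 1/√(0.00866 × 6.44e-11) = 1.339e+06 rad/s
f₀ = ω₀/(2π) = 213.1 kHz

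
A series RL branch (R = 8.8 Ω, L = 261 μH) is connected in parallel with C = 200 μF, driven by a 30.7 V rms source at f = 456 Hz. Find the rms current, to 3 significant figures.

17.6 A

ω = 2πf = 2865 rad/s
X_L = ωL = 0.748 Ω
X_C = 1/(ωC) = 1.75 Ω
Branch 1 (R+jX_L): Z₁ = 8.80 + j0.748 Ω, |Z₁| = 8.83 Ω
Branch 2 (−jX_C): Z₂ = −j1.75 Ω
Parallel: Z = Z₁Z₂/(Z₁+Z₂), |Z| = 1.74 Ω, ∠Z = -78.7°
I = V/|Z| = 30.7/1.74 = 17.6 A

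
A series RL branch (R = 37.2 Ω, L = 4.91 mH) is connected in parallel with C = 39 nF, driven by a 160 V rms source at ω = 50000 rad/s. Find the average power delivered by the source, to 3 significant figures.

15.4 W

X_L = ωL = 246 Ω
X_C = 1/(ωC) = 513 Ω
Branch 1 (R+jX_L): Z₁ = 37.2 + j246 Ω, |Z₁| = 248 Ω
Branch 2 (−jX_C): Z₂ = −j513 Ω
Parallel: Z = Z₁Z₂/(Z₁+Z₂), |Z| = 472 Ω, ∠Z = 73.5°
I = V/|Z| = 339 mA
P = VI cos φ = 160 × 0.339 × cos(73.5°) = 15.4 W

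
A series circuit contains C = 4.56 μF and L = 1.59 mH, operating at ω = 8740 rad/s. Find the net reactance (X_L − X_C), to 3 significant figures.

X_L = ωL = 13.9 Ω
X_C = 1/(ωC) = 25.1 Ω
X = 13.9 − 25.1 = -11.2 Ω

-11.2 Ω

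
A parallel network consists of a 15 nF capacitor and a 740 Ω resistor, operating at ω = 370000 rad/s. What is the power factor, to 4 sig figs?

0.2366

X_C = 1/(ωC) = 180.2 Ω
Parallel: admittances add. Y = 1/R + jωC
Y = (0.001351 + j0.005550) S
|Y| = 0.005712 S → |Z| = 1/|Y| = 175.1 Ω, ∠Z = −∠Y = -76.32°
cos φ = cos(-76.32°) = 0.2366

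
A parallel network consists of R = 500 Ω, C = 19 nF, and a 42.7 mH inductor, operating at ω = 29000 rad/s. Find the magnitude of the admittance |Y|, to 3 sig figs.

2.02 mS

X_L = ωL = 1240 Ω
X_C = 1/(ωC) = 1810 Ω
Parallel: admittances add. Y = 1/R + 1/(jωL) + jωC
Y = (0.00200 − j0.000257) S
|Y| = 0.00202 S → |Z| = 1/|Y| = 496 Ω, ∠Z = −∠Y = 7.31°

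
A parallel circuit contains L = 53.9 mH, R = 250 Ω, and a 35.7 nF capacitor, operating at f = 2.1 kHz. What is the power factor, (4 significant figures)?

ω = 2πf = 13190 rad/s
X_L = ωL = 711.2 Ω
X_C = 1/(ωC) = 2123 Ω
Parallel: admittances add. Y = 1/R + 1/(jωL) + jωC
Y = (0.004000 − j0.0009350) S
|Y| = 0.004108 S → |Z| = 1/|Y| = 243.4 Ω, ∠Z = −∠Y = 13.16°
cos φ = cos(13.16°) = 0.9737

0.9737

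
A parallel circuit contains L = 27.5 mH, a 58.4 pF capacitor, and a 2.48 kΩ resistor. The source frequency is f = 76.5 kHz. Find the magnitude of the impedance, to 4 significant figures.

2463 Ω

ω = 2πf = 480700 rad/s
X_L = ωL = 13220 Ω
X_C = 1/(ωC) = 35620 Ω
Parallel: admittances add. Y = 1/R + 1/(jωL) + jωC
Y = (0.0004032 − j4.758e-05) S
|Y| = 0.0004060 S → |Z| = 1/|Y| = 2463 Ω, ∠Z = −∠Y = 6.730°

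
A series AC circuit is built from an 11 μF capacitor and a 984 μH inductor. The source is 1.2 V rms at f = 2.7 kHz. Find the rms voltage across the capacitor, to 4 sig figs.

0.5673 V

ω = 2πf = 16960 rad/s
X_L = ωL = 16.69 Ω
X_C = 1/(ωC) = 5.359 Ω
Net reactance X = X_L − X_C = 11.33 Ω
Z = j11.33 Ω
|Z| = √(0² + 11.33²) = 11.33 Ω
I = V/|Z| = 105.9 mA
V_C = I·|Z_C| = 0.1059 × 5.359 = 0.5673 V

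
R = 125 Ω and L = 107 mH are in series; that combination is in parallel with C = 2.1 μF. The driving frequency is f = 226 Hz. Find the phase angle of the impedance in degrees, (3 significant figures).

ω = 2πf = 1420 rad/s
X_L = ωL = 152 Ω
X_C = 1/(ωC) = 335 Ω
Branch 1 (R+jX_L): Z₁ = 125 + j152 Ω, |Z₁| = 197 Ω
Branch 2 (−jX_C): Z₂ = −j335 Ω
Parallel: Z = Z₁Z₂/(Z₁+Z₂), |Z| = 297 Ω, ∠Z = 16.3°

16.3°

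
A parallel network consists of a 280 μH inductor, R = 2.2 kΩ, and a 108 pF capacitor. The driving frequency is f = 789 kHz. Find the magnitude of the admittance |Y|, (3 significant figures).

ω = 2πf = 4.957e+06 rad/s
X_L = ωL = 1390 Ω
X_C = 1/(ωC) = 1870 Ω
Parallel: admittances add. Y = 1/R + 1/(jωL) + jωC
Y = (0.000455 − j0.000185) S
|Y| = 0.000491 S → |Z| = 1/|Y| = 2040 Ω, ∠Z = −∠Y = 22.1°

491 μS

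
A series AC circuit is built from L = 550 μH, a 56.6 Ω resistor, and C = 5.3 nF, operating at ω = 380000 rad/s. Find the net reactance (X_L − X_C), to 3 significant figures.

-288 Ω

X_L = ωL = 209 Ω
X_C = 1/(ωC) = 497 Ω
X = 209 − 497 = -288 Ω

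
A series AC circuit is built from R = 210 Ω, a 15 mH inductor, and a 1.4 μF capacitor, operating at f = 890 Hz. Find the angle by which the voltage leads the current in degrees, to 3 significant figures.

-11.8°

ω = 2πf = 5592 rad/s
X_L = ωL = 83.9 Ω
X_C = 1/(ωC) = 128 Ω
Net reactance X = X_L − X_C = -43.9 Ω
Z = 210 − j43.9 Ω
|Z| = √(210² + 43.9²) = 215 Ω
∠Z = arctan(-43.9/210) = -11.8°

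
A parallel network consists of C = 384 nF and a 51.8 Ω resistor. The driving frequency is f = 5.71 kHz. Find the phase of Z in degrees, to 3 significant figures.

ω = 2πf = 35880 rad/s
X_C = 1/(ωC) = 72.6 Ω
Parallel: admittances add. Y = 1/R + jωC
Y = (0.0193 + j0.0138) S
|Y| = 0.0237 S → |Z| = 1/|Y| = 42.2 Ω, ∠Z = −∠Y = -35.5°

-35.5°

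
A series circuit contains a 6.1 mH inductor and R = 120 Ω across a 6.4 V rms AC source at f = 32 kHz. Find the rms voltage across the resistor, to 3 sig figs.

ω = 2πf = 201100 rad/s
X_L = ωL = 1230 Ω
Z = 120 + j1230 Ω
|Z| = √(120² + 1230²) = 1230 Ω
I = V/|Z| = 5.19 mA
V_R = I·|Z_R| = 0.00519 × 120 = 0.623 V

0.623 V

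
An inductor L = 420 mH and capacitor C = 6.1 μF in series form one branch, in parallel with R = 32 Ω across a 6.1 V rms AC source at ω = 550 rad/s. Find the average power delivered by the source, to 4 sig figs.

X_L = ωL = 231.0 Ω
X_C = 1/(ωC) = 298.1 Ω
Branch 1: Z₁ = R = 32.00 Ω
Branch 2 (series LC): Z₂ = j(X_L − X_C) = −j67.06 Ω
Parallel: Z = Z₁Z₂/(Z₁+Z₂), |Z| = 28.88 Ω, ∠Z = -25.51°
I = V/|Z| = 211.2 mA
P = VI cos φ = 6.1 × 0.2112 × cos(-25.51°) = 1.163 W

1.163 W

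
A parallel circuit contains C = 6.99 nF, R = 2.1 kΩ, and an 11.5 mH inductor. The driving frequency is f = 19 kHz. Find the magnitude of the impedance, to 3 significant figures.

2050 Ω

ω = 2πf = 119400 rad/s
X_L = ωL = 1370 Ω
X_C = 1/(ωC) = 1200 Ω
Parallel: admittances add. Y = 1/R + 1/(jωL) + jωC
Y = (0.000476 + j0.000106) S
|Y| = 0.000488 S → |Z| = 1/|Y| = 2050 Ω, ∠Z = −∠Y = -12.6°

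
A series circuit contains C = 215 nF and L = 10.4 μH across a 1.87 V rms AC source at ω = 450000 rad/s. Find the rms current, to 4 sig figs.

330.6 mA

X_L = ωL = 4.680 Ω
X_C = 1/(ωC) = 10.34 Ω
Net reactance X = X_L − X_C = -5.656 Ω
Z = − j5.656 Ω
|Z| = √(0² + 5.656²) = 5.656 Ω
I = V/|Z| = 1.87/5.656 = 330.6 mA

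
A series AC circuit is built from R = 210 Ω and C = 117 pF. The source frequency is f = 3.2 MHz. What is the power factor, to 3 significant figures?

ω = 2πf = 2.011e+07 rad/s
X_C = 1/(ωC) = 425 Ω
Z = 210 − j425 Ω
|Z| = √(210² + 425²) = 474 Ω
∠Z = arctan(-425/210) = -63.7°
cos φ = cos(-63.7°) = 0.443

0.443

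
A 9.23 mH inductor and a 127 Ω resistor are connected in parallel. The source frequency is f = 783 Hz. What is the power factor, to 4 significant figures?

ω = 2πf = 4920 rad/s
X_L = ωL = 45.41 Ω
Parallel: admittances add. Y = 1/R + 1/(jωL)
Y = (0.007874 − j0.02202) S
|Y| = 0.02339 S → |Z| = 1/|Y| = 42.76 Ω, ∠Z = −∠Y = 70.33°
cos φ = cos(70.33°) = 0.3367

0.3367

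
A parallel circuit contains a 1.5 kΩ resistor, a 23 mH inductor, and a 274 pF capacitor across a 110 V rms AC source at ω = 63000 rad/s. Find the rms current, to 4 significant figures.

104.2 mA

X_L = ωL = 1449 Ω
X_C = 1/(ωC) = 57930 Ω
Parallel: admittances add. Y = 1/R + 1/(jωL) + jωC
Y = (0.0006667 − j0.0006729) S
|Y| = 0.0009472 S → |Z| = 1/|Y| = 1056 Ω, ∠Z = −∠Y = 45.27°
I = V/|Z| = 110/1056 = 104.2 mA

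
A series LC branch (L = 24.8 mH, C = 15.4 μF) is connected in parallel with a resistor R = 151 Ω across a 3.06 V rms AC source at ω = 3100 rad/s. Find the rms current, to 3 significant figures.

X_L = ωL = 76.9 Ω
X_C = 1/(ωC) = 20.9 Ω
Branch 1: Z₁ = R = 151 Ω
Branch 2 (series LC): Z₂ = j(X_L − X_C) = j55.9 Ω
Parallel: Z = Z₁Z₂/(Z₁+Z₂), |Z| = 52.5 Ω, ∠Z = 69.7°
I = V/|Z| = 3.06/52.5 = 58.3 mA

58.3 mA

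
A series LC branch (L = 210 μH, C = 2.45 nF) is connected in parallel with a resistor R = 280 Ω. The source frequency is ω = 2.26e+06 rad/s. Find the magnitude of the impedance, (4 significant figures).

X_L = ωL = 474.6 Ω
X_C = 1/(ωC) = 180.6 Ω
Branch 1: Z₁ = R = 280.0 Ω
Branch 2 (series LC): Z₂ = j(X_L − X_C) = j294.0 Ω
Parallel: Z = Z₁Z₂/(Z₁+Z₂), |Z| = 202.8 Ω, ∠Z = 43.60°

202.8 Ω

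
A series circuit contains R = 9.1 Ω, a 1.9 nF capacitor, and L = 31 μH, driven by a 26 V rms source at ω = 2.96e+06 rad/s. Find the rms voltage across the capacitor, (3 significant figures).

X_L = ωL = 91.8 Ω
X_C = 1/(ωC) = 178 Ω
Net reactance X = X_L − X_C = -86.0 Ω
Z = 9.10 − j86.0 Ω
|Z| = √(9.10² + 86.0²) = 86.5 Ω
I = V/|Z| = 300 mA
V_C = I·|Z_C| = 0.300 × 178 = 53.4 V

53.4 V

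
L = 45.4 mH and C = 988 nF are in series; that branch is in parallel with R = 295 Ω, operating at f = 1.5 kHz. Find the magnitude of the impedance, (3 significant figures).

ω = 2πf = 9425 rad/s
X_L = ωL = 428 Ω
X_C = 1/(ωC) = 107 Ω
Branch 1: Z₁ = R = 295 Ω
Branch 2 (series LC): Z₂ = j(X_L − X_C) = j320 Ω
Parallel: Z = Z₁Z₂/(Z₁+Z₂), |Z| = 217 Ω, ∠Z = 42.6°

217 Ω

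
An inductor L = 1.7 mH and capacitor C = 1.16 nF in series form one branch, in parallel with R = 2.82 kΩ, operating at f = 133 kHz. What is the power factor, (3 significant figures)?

0.137

ω = 2πf = 835700 rad/s
X_L = ωL = 1420 Ω
X_C = 1/(ωC) = 1030 Ω
Branch 1: Z₁ = R = 2820 Ω
Branch 2 (series LC): Z₂ = j(X_L − X_C) = j389 Ω
Parallel: Z = Z₁Z₂/(Z₁+Z₂), |Z| = 385 Ω, ∠Z = 82.1°
cos φ = cos(82.1°) = 0.137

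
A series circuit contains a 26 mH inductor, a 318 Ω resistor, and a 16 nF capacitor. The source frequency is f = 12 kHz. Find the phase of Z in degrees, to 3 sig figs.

74.3°

ω = 2πf = 75400 rad/s
X_L = ωL = 1960 Ω
X_C = 1/(ωC) = 829 Ω
Net reactance X = X_L − X_C = 1130 Ω
Z = 318 + j1130 Ω
|Z| = √(318² + 1130²) = 1180 Ω
∠Z = arctan(1130/318) = 74.3°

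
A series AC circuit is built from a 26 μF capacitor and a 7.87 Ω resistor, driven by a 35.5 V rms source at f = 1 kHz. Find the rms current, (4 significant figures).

3.561 A

ω = 2πf = 6283 rad/s
X_C = 1/(ωC) = 6.121 Ω
Z = 7.870 − j6.121 Ω
|Z| = √(7.870² + 6.121²) = 9.970 Ω
I = V/|Z| = 35.5/9.970 = 3.561 A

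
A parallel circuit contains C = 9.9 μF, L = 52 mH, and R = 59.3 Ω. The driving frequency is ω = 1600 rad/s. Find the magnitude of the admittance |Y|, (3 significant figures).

17.3 mS

X_L = ωL = 83.2 Ω
X_C = 1/(ωC) = 63.1 Ω
Parallel: admittances add. Y = 1/R + 1/(jωL) + jωC
Y = (0.0169 + j0.00382) S
|Y| = 0.0173 S → |Z| = 1/|Y| = 57.8 Ω, ∠Z = −∠Y = -12.8°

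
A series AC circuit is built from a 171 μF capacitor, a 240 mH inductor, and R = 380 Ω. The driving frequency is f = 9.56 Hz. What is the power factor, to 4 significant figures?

ω = 2πf = 60.07 rad/s
X_L = ωL = 14.42 Ω
X_C = 1/(ωC) = 97.36 Ω
Net reactance X = X_L − X_C = -82.94 Ω
Z = 380.0 − j82.94 Ω
|Z| = √(380.0² + 82.94²) = 388.9 Ω
∠Z = arctan(-82.94/380.0) = -12.31°
cos φ = cos(-12.31°) = 0.9770

0.9770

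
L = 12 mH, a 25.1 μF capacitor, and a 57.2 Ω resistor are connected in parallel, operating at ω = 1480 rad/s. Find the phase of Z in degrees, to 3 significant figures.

X_L = ωL = 17.8 Ω
X_C = 1/(ωC) = 26.9 Ω
Parallel: admittances add. Y = 1/R + 1/(jωL) + jωC
Y = (0.0175 − j0.0192) S
|Y| = 0.0259 S → |Z| = 1/|Y| = 38.6 Ω, ∠Z = −∠Y = 47.6°

47.6°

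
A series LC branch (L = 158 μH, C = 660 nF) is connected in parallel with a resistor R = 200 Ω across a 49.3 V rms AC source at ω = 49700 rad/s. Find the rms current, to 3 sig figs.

X_L = ωL = 7.85 Ω
X_C = 1/(ωC) = 30.5 Ω
Branch 1: Z₁ = R = 200 Ω
Branch 2 (series LC): Z₂ = j(X_L − X_C) = −j22.6 Ω
Parallel: Z = Z₁Z₂/(Z₁+Z₂), |Z| = 22.5 Ω, ∠Z = -83.5°
I = V/|Z| = 49.3/22.5 = 2.19 A

2.19 A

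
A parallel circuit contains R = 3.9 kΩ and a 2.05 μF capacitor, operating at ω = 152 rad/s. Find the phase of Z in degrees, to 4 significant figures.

X_C = 1/(ωC) = 3209 Ω
Parallel: admittances add. Y = 1/R + jωC
Y = (0.0002564 + j0.0003116) S
|Y| = 0.0004035 S → |Z| = 1/|Y| = 2478 Ω, ∠Z = −∠Y = -50.55°

-50.55°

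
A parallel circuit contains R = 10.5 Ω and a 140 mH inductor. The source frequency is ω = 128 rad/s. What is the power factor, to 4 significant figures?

X_L = ωL = 17.92 Ω
Parallel: admittances add. Y = 1/R + 1/(jωL)
Y = (0.09524 − j0.05580) S
|Y| = 0.1104 S → |Z| = 1/|Y| = 9.059 Ω, ∠Z = −∠Y = 30.37°
cos φ = cos(30.37°) = 0.8628

0.8628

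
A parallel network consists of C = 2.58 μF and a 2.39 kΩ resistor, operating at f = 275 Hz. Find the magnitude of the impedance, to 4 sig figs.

ω = 2πf = 1728 rad/s
X_C = 1/(ωC) = 224.3 Ω
Parallel: admittances add. Y = 1/R + jωC
Y = (0.0004184 + j0.004458) S
|Y| = 0.004478 S → |Z| = 1/|Y| = 223.3 Ω, ∠Z = −∠Y = -84.64°

223.3 Ω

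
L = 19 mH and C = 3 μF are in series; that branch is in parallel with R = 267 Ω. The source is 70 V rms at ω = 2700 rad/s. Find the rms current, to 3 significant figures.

X_L = ωL = 51.3 Ω
X_C = 1/(ωC) = 123 Ω
Branch 1: Z₁ = R = 267 Ω
Branch 2 (series LC): Z₂ = j(X_L − X_C) = −j72.2 Ω
Parallel: Z = Z₁Z₂/(Z₁+Z₂), |Z| = 69.7 Ω, ∠Z = -74.9°
I = V/|Z| = 70/69.7 = 1.00 A

1.00 A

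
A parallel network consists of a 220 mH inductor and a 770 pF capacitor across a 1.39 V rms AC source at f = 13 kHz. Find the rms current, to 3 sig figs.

ω = 2πf = 81680 rad/s
X_L = ωL = 18000 Ω
X_C = 1/(ωC) = 15900 Ω
Parallel: admittances add. Y = 1/(jωL) + jωC
Y = (0 + j7.25e-06) S
|Y| = 7.25e-06 S → |Z| = 1/|Y| = 138000 Ω, ∠Z = −∠Y = -90.0°
I = V/|Z| = 1.39/138000 = 10.1 μA

10.1 μA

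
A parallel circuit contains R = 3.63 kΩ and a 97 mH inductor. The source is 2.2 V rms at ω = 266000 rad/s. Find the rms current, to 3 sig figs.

612 μA

X_L = ωL = 25800 Ω
Parallel: admittances add. Y = 1/R + 1/(jωL)
Y = (0.000275 − j3.88e-05) S
|Y| = 0.000278 S → |Z| = 1/|Y| = 3590 Ω, ∠Z = −∠Y = 8.01°
I = V/|Z| = 2.2/3590 = 612 μA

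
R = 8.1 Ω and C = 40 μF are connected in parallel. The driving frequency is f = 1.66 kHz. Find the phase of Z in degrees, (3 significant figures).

-73.5°

ω = 2πf = 10430 rad/s
X_C = 1/(ωC) = 2.40 Ω
Parallel: admittances add. Y = 1/R + jωC
Y = (0.123 + j0.417) S
|Y| = 0.435 S → |Z| = 1/|Y| = 2.30 Ω, ∠Z = −∠Y = -73.5°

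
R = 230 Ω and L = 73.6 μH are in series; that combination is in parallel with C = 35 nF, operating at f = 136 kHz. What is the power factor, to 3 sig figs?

ω = 2πf = 854500 rad/s
X_L = ωL = 62.9 Ω
X_C = 1/(ωC) = 33.4 Ω
Branch 1 (R+jX_L): Z₁ = 230 + j62.9 Ω, |Z₁| = 238 Ω
Branch 2 (−jX_C): Z₂ = −j33.4 Ω
Parallel: Z = Z₁Z₂/(Z₁+Z₂), |Z| = 34.4 Ω, ∠Z = -82.0°
cos φ = cos(-82.0°) = 0.139

0.139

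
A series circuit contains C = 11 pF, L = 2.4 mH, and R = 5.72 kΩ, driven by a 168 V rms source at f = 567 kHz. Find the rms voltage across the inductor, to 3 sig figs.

ω = 2πf = 3.563e+06 rad/s
X_L = ωL = 8550 Ω
X_C = 1/(ωC) = 25500 Ω
Net reactance X = X_L − X_C = -17000 Ω
Z = 5720 − j17000 Ω
|Z| = √(5720² + 17000²) = 17900 Ω
I = V/|Z| = 9.38 mA
V_L = I·|Z_L| = 0.00938 × 8550 = 80.2 V

80.2 V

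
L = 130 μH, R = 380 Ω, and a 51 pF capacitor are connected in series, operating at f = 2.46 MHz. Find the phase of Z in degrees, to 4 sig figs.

62.84°

ω = 2πf = 1.546e+07 rad/s
X_L = ωL = 2009 Ω
X_C = 1/(ωC) = 1269 Ω
Net reactance X = X_L − X_C = 740.8 Ω
Z = 380.0 + j740.8 Ω
|Z| = √(380.0² + 740.8²) = 832.6 Ω
∠Z = arctan(740.8/380.0) = 62.84°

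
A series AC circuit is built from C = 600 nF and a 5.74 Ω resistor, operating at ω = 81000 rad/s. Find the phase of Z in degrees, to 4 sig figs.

X_C = 1/(ωC) = 20.58 Ω
Z = 5.740 − j20.58 Ω
|Z| = √(5.740² + 20.58²) = 21.36 Ω
∠Z = arctan(-20.58/5.740) = -74.41°

-74.41°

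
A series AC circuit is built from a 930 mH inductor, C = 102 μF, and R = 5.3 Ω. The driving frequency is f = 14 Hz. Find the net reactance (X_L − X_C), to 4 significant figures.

ω = 2πf = 87.96 rad/s
X_L = ωL = 81.81 Ω
X_C = 1/(ωC) = 111.5 Ω
X = 81.81 − 111.5 = -29.65 Ω

-29.65 Ω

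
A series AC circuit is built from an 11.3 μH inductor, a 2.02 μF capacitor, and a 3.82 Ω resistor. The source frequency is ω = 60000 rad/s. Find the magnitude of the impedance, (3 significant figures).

8.48 Ω

X_L = ωL = 0.678 Ω
X_C = 1/(ωC) = 8.25 Ω
Net reactance X = X_L − X_C = -7.57 Ω
Z = 3.82 − j7.57 Ω
|Z| = √(3.82² + 7.57²) = 8.48 Ω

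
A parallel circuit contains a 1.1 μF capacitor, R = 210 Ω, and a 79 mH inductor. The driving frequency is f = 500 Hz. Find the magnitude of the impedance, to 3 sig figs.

ω = 2πf = 3142 rad/s
X_L = ωL = 248 Ω
X_C = 1/(ωC) = 289 Ω
Parallel: admittances add. Y = 1/R + 1/(jωL) + jωC
Y = (0.00476 − j0.000573) S
|Y| = 0.00480 S → |Z| = 1/|Y| = 208 Ω, ∠Z = −∠Y = 6.87°

208 Ω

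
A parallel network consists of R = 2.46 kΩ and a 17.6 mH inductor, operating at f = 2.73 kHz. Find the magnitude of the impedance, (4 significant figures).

ω = 2πf = 17150 rad/s
X_L = ωL = 301.9 Ω
Parallel: admittances add. Y = 1/R + 1/(jωL)
Y = (0.0004065 − j0.003312) S
|Y| = 0.003337 S → |Z| = 1/|Y| = 299.6 Ω, ∠Z = −∠Y = 83.00°

299.6 Ω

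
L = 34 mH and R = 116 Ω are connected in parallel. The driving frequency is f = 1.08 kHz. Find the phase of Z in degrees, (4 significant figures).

ω = 2πf = 6786 rad/s
X_L = ωL = 230.7 Ω
Parallel: admittances add. Y = 1/R + 1/(jωL)
Y = (0.008621 − j0.004334) S
|Y| = 0.009649 S → |Z| = 1/|Y| = 103.6 Ω, ∠Z = −∠Y = 26.69°

26.69°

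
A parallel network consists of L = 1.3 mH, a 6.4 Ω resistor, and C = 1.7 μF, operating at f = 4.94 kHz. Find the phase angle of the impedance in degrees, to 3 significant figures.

ω = 2πf = 31040 rad/s
X_L = ωL = 40.4 Ω
X_C = 1/(ωC) = 19.0 Ω
Parallel: admittances add. Y = 1/R + 1/(jωL) + jωC
Y = (0.156 + j0.0280) S
|Y| = 0.159 S → |Z| = 1/|Y| = 6.30 Ω, ∠Z = −∠Y = -10.2°

-10.2°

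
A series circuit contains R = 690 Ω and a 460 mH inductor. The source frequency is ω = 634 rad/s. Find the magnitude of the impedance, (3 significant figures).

749 Ω

X_L = ωL = 292 Ω
Z = 690 + j292 Ω
|Z| = √(690² + 292²) = 749 Ω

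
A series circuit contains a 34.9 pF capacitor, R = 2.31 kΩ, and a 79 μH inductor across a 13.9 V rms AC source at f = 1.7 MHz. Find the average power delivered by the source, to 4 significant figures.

ω = 2πf = 1.068e+07 rad/s
X_L = ωL = 843.8 Ω
X_C = 1/(ωC) = 2683 Ω
Net reactance X = X_L − X_C = -1839 Ω
Z = 2310 − j1839 Ω
|Z| = √(2310² + 1839²) = 2952 Ω
∠Z = arctan(-1839/2310) = -38.52°
I = V/|Z| = 4.708 mA
P = VI cos φ = 13.9 × 0.004708 × cos(-38.52°) = 51.20 mW

51.20 mW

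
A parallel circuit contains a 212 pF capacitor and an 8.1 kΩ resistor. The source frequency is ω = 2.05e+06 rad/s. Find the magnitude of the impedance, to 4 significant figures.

X_C = 1/(ωC) = 2301 Ω
Parallel: admittances add. Y = 1/R + jωC
Y = (0.0001235 + j0.0004346) S
|Y| = 0.0004518 S → |Z| = 1/|Y| = 2213 Ω, ∠Z = −∠Y = -74.14°

2213 Ω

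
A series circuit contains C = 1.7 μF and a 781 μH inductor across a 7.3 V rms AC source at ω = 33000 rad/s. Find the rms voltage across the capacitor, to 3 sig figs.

X_L = ωL = 25.8 Ω
X_C = 1/(ωC) = 17.8 Ω
Net reactance X = X_L − X_C = 7.95 Ω
Z = j7.95 Ω
|Z| = √(0² + 7.95²) = 7.95 Ω
I = V/|Z| = 919 mA
V_C = I·|Z_C| = 0.919 × 17.8 = 16.4 V

16.4 V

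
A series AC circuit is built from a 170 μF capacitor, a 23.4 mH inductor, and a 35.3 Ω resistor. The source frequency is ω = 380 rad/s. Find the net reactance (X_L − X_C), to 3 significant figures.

X_L = ωL = 8.89 Ω
X_C = 1/(ωC) = 15.5 Ω
X = 8.89 − 15.5 = -6.59 Ω

-6.59 Ω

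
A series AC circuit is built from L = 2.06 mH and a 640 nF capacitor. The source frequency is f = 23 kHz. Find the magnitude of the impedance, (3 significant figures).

ω = 2πf = 144500 rad/s
X_L = ωL = 298 Ω
X_C = 1/(ωC) = 10.8 Ω
Net reactance X = X_L − X_C = 287 Ω
Z = j287 Ω
|Z| = √(0² + 287²) = 287 Ω

287 Ω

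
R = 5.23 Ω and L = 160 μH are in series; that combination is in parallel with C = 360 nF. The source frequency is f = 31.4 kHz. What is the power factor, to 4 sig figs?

0.1261

ω = 2πf = 197300 rad/s
X_L = ωL = 31.57 Ω
X_C = 1/(ωC) = 14.08 Ω
Branch 1 (R+jX_L): Z₁ = 5.230 + j31.57 Ω, |Z₁| = 32.00 Ω
Branch 2 (−jX_C): Z₂ = −j14.08 Ω
Parallel: Z = Z₁Z₂/(Z₁+Z₂), |Z| = 24.68 Ω, ∠Z = -82.76°
cos φ = cos(-82.76°) = 0.1261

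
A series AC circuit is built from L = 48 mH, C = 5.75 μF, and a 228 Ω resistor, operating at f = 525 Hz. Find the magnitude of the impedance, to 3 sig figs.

251 Ω

ω = 2πf = 3299 rad/s
X_L = ωL = 158 Ω
X_C = 1/(ωC) = 52.7 Ω
Net reactance X = X_L − X_C = 106 Ω
Z = 228 + j106 Ω
|Z| = √(228² + 106²) = 251 Ω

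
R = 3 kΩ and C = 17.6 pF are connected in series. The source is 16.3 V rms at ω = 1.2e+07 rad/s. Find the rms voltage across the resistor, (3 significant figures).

8.72 V

X_C = 1/(ωC) = 4730 Ω
Z = 3000 − j4730 Ω
|Z| = √(3000² + 4730²) = 5610 Ω
I = V/|Z| = 2.91 mA
V_R = I·|Z_R| = 0.00291 × 3000 = 8.72 V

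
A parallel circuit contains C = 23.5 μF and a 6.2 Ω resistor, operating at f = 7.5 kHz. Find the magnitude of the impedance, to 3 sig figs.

ω = 2πf = 47120 rad/s
X_C = 1/(ωC) = 0.903 Ω
Parallel: admittances add. Y = 1/R + jωC
Y = (0.161 + j1.11) S
|Y| = 1.12 S → |Z| = 1/|Y| = 0.894 Ω, ∠Z = −∠Y = -81.7°

0.894 Ω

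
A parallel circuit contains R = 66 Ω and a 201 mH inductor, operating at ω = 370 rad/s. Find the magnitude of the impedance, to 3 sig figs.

X_L = ωL = 74.4 Ω
Parallel: admittances add. Y = 1/R + 1/(jωL)
Y = (0.0152 − j0.0134) S
|Y| = 0.0203 S → |Z| = 1/|Y| = 49.4 Ω, ∠Z = −∠Y = 41.6°

49.4 Ω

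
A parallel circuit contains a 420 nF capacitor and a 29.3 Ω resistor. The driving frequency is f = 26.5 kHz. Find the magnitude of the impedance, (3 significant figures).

ω = 2πf = 166500 rad/s
X_C = 1/(ωC) = 14.3 Ω
Parallel: admittances add. Y = 1/R + jωC
Y = (0.0341 + j0.0699) S
|Y| = 0.0778 S → |Z| = 1/|Y| = 12.9 Ω, ∠Z = −∠Y = -64.0°

12.9 Ω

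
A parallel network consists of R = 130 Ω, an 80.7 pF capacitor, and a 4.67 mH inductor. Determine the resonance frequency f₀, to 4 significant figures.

ω₀ = 1/√(LC) = 1/√(0.00467 × 8.07e-11) = 1.629e+06 rad/s
f₀ = ω₀/(2π) = 259.3 kHz

259.3 kHz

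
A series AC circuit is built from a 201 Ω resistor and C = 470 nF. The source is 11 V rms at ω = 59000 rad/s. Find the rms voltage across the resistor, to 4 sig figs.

X_C = 1/(ωC) = 36.06 Ω
Z = 201.0 − j36.06 Ω
|Z| = √(201.0² + 36.06²) = 204.2 Ω
I = V/|Z| = 53.87 mA
V_R = I·|Z_R| = 0.05387 × 201.0 = 10.83 V

10.83 V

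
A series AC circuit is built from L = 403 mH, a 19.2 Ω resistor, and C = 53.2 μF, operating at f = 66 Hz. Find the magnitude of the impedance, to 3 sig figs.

123 Ω

ω = 2πf = 414.7 rad/s
X_L = ωL = 167 Ω
X_C = 1/(ωC) = 45.3 Ω
Net reactance X = X_L − X_C = 122 Ω
Z = 19.2 + j122 Ω
|Z| = √(19.2² + 122²) = 123 Ω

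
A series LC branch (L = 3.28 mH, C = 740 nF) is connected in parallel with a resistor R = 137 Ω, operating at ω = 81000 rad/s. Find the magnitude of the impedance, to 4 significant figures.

X_L = ωL = 265.7 Ω
X_C = 1/(ωC) = 16.68 Ω
Branch 1: Z₁ = R = 137.0 Ω
Branch 2 (series LC): Z₂ = j(X_L − X_C) = j249.0 Ω
Parallel: Z = Z₁Z₂/(Z₁+Z₂), |Z| = 120.0 Ω, ∠Z = 28.82°

120.0 Ω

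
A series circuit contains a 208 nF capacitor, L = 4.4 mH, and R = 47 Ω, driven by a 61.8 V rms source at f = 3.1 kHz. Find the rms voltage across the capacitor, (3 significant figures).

ω = 2πf = 19480 rad/s
X_L = ωL = 85.7 Ω
X_C = 1/(ωC) = 247 Ω
Net reactance X = X_L − X_C = -161 Ω
Z = 47.0 − j161 Ω
|Z| = √(47.0² + 161²) = 168 Ω
I = V/|Z| = 368 mA
V_C = I·|Z_C| = 0.368 × 247 = 90.9 V

90.9 V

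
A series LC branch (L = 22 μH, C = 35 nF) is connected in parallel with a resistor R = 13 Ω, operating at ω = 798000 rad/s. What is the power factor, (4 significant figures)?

X_L = ωL = 17.56 Ω
X_C = 1/(ωC) = 35.80 Ω
Branch 1: Z₁ = R = 13.00 Ω
Branch 2 (series LC): Z₂ = j(X_L − X_C) = −j18.25 Ω
Parallel: Z = Z₁Z₂/(Z₁+Z₂), |Z| = 10.59 Ω, ∠Z = -35.47°
cos φ = cos(-35.47°) = 0.8145

0.8145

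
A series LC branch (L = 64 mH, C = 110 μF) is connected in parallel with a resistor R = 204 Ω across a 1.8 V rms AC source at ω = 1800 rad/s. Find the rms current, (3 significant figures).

X_L = ωL = 115 Ω
X_C = 1/(ωC) = 5.05 Ω
Branch 1: Z₁ = R = 204 Ω
Branch 2 (series LC): Z₂ = j(X_L − X_C) = j110 Ω
Parallel: Z = Z₁Z₂/(Z₁+Z₂), |Z| = 96.9 Ω, ∠Z = 61.6°
I = V/|Z| = 1.8/96.9 = 18.6 mA

18.6 mA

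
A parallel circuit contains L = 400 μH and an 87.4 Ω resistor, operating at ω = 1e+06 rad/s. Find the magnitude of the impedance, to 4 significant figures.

X_L = ωL = 400.0 Ω
Parallel: admittances add. Y = 1/R + 1/(jωL)
Y = (0.01144 − j0.002500) S
|Y| = 0.01171 S → |Z| = 1/|Y| = 85.39 Ω, ∠Z = −∠Y = 12.33°

85.39 Ω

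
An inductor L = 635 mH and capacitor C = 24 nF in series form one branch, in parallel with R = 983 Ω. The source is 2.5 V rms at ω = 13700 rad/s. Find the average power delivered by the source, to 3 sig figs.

6.36 mW

X_L = ωL = 8700 Ω
X_C = 1/(ωC) = 3040 Ω
Branch 1: Z₁ = R = 983 Ω
Branch 2 (series LC): Z₂ = j(X_L − X_C) = j5660 Ω
Parallel: Z = Z₁Z₂/(Z₁+Z₂), |Z| = 968 Ω, ∠Z = 9.86°
I = V/|Z| = 2.58 mA
P = VI cos φ = 2.5 × 0.00258 × cos(9.86°) = 6.36 mW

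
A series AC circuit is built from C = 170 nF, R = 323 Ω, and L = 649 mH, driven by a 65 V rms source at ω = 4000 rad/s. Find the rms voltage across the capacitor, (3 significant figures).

X_L = ωL = 2600 Ω
X_C = 1/(ωC) = 1470 Ω
Net reactance X = X_L − X_C = 1130 Ω
Z = 323 + j1130 Ω
|Z| = √(323² + 1130²) = 1170 Ω
I = V/|Z| = 55.5 mA
V_C = I·|Z_C| = 0.0555 × 1470 = 81.6 V

81.6 V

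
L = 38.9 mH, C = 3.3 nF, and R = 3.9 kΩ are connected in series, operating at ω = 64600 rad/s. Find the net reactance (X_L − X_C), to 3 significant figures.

X_L = ωL = 2510 Ω
X_C = 1/(ωC) = 4690 Ω
X = 2510 − 4690 = -2180 Ω

-2180 Ω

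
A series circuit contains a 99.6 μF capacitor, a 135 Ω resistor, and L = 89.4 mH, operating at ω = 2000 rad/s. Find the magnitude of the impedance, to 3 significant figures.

220 Ω

X_L = ωL = 179 Ω
X_C = 1/(ωC) = 5.02 Ω
Net reactance X = X_L − X_C = 174 Ω
Z = 135 + j174 Ω
|Z| = √(135² + 174²) = 220 Ω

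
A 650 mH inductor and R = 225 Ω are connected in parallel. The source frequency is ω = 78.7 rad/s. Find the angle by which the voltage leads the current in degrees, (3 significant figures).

X_L = ωL = 51.2 Ω
Parallel: admittances add. Y = 1/R + 1/(jωL)
Y = (0.00444 − j0.0195) S
|Y| = 0.0200 S → |Z| = 1/|Y| = 49.9 Ω, ∠Z = −∠Y = 77.2°

77.2°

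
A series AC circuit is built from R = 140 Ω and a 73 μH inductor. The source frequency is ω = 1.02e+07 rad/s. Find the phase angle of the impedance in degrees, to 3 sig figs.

79.4°

X_L = ωL = 745 Ω
Z = 140 + j745 Ω
|Z| = √(140² + 745²) = 758 Ω
∠Z = arctan(745/140) = 79.4°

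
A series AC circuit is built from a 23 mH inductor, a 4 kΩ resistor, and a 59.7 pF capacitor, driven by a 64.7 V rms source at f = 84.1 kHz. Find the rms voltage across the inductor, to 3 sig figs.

ω = 2πf = 528400 rad/s
X_L = ωL = 12200 Ω
X_C = 1/(ωC) = 31700 Ω
Net reactance X = X_L − X_C = -19500 Ω
Z = 4000 − j19500 Ω
|Z| = √(4000² + 19500²) = 20000 Ω
I = V/|Z| = 3.24 mA
V_L = I·|Z_L| = 0.00324 × 12200 = 39.4 V

39.4 V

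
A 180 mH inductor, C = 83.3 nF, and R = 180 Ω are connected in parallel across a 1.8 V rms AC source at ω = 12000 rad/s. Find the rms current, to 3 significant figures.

X_L = ωL = 2160 Ω
X_C = 1/(ωC) = 1000 Ω
Parallel: admittances add. Y = 1/R + 1/(jωL) + jωC
Y = (0.00556 + j0.000537) S
|Y| = 0.00558 S → |Z| = 1/|Y| = 179 Ω, ∠Z = −∠Y = -5.52°
I = V/|Z| = 1.8/179 = 10.0 mA

10.0 mA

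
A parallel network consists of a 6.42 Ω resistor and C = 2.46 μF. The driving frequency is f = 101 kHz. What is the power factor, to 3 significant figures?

0.0993

ω = 2πf = 634600 rad/s
X_C = 1/(ωC) = 0.641 Ω
Parallel: admittances add. Y = 1/R + jωC
Y = (0.156 + j1.56) S
|Y| = 1.57 S → |Z| = 1/|Y| = 0.637 Ω, ∠Z = −∠Y = -84.3°
cos φ = cos(-84.3°) = 0.0993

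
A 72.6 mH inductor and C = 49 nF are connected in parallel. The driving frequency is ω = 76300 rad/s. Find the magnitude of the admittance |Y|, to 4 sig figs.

X_L = ωL = 5539 Ω
X_C = 1/(ωC) = 267.5 Ω
Parallel: admittances add. Y = 1/(jωL) + jωC
Y = (0 + j0.003558) S
|Y| = 0.003558 S → |Z| = 1/|Y| = 281.0 Ω, ∠Z = −∠Y = -90.00°

3.558 mS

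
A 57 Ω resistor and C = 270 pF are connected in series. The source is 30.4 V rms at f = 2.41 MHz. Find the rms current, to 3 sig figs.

121 mA

ω = 2πf = 1.514e+07 rad/s
X_C = 1/(ωC) = 245 Ω
Z = 57.0 − j245 Ω
|Z| = √(57.0² + 245²) = 251 Ω
I = V/|Z| = 30.4/251 = 121 mA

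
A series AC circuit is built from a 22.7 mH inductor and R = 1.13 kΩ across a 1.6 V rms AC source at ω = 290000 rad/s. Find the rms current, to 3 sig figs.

240 μA

X_L = ωL = 6580 Ω
Z = 1130 + j6580 Ω
|Z| = √(1130² + 6580²) = 6680 Ω
I = V/|Z| = 1.6/6680 = 240 μA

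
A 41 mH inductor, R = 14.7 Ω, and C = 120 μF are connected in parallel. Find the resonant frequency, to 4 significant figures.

71.75 Hz

ω₀ = 1/√(LC) = 1/√(0.041 × 0.00012) = 450.8 rad/s
f₀ = ω₀/(2π) = 71.75 Hz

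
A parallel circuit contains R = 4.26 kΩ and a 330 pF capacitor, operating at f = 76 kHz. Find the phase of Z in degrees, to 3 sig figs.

ω = 2πf = 477500 rad/s
X_C = 1/(ωC) = 6350 Ω
Parallel: admittances add. Y = 1/R + jωC
Y = (0.000235 + j0.000158) S
|Y| = 0.000283 S → |Z| = 1/|Y| = 3540 Ω, ∠Z = −∠Y = -33.9°

-33.9°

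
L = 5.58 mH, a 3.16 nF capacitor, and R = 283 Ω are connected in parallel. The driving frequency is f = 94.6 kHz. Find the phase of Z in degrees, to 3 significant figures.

-24.0°

ω = 2πf = 594400 rad/s
X_L = ωL = 3320 Ω
X_C = 1/(ωC) = 532 Ω
Parallel: admittances add. Y = 1/R + 1/(jωL) + jωC
Y = (0.00353 + j0.00158) S
|Y| = 0.00387 S → |Z| = 1/|Y| = 258 Ω, ∠Z = −∠Y = -24.0°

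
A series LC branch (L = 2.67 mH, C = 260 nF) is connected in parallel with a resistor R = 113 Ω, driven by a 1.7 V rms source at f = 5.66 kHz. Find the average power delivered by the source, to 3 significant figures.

ω = 2πf = 35560 rad/s
X_L = ωL = 95.0 Ω
X_C = 1/(ωC) = 108 Ω
Branch 1: Z₁ = R = 113 Ω
Branch 2 (series LC): Z₂ = j(X_L − X_C) = −j13.2 Ω
Parallel: Z = Z₁Z₂/(Z₁+Z₂), |Z| = 13.1 Ω, ∠Z = -83.3°
I = V/|Z| = 130 mA
P = VI cos φ = 1.7 × 0.130 × cos(-83.3°) = 25.6 mW

25.6 mW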